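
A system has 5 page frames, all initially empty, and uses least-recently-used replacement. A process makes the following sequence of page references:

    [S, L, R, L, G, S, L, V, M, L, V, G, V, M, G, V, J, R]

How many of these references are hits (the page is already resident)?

S → fault, frames [S]
L → fault, frames [S, L]
R → fault, frames [S, L, R]
L → hit
G → fault, frames [S, R, L, G]
S → hit
L → hit
V → fault, frames [R, G, S, L, V]
M → fault, evict R, frames [G, S, L, V, M]
L → hit
V → hit
G → hit
V → hit
M → hit
G → hit
V → hit
J → fault, evict S, frames [L, M, G, V, J]
R → fault, evict L, frames [M, G, V, J, R]
Hits: 10.

10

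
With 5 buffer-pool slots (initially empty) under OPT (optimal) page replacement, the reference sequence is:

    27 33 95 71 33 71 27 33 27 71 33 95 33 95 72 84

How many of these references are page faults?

27 -> miss, frames {27}
33 -> miss, frames {27,33}
95 -> miss, frames {27,33,95}
71 -> miss, frames {27,33,95,71}
33 -> hit
71 -> hit
27 -> hit
33 -> hit
27 -> hit
71 -> hit
33 -> hit
95 -> hit
33 -> hit
95 -> hit
72 -> miss, frames {27,33,95,71,72}
84 -> miss, evict 72, frames {27,33,95,71,84}
Page faults: 6.

6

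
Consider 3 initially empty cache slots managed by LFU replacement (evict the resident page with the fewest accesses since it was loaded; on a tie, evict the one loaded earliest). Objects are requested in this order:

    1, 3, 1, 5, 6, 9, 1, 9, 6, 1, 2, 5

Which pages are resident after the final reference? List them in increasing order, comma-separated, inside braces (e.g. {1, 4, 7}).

{1, 5, 9}

1 -> fault, frames (1)
3 -> fault, frames (1 3)
1 -> hit
5 -> fault, frames (1 3 5)
6 -> fault, evict 3, frames (1 5 6)
9 -> fault, evict 5, frames (1 6 9)
1 -> hit
9 -> hit
6 -> hit
1 -> hit
2 -> fault, evict 6, frames (1 9 2)
5 -> fault, evict 2, frames (1 9 5)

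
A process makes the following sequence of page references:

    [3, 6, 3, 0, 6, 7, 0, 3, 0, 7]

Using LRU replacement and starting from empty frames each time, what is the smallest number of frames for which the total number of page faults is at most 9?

2

f=1: 10 faults
f=2: 8 faults
f=3: 5 faults
f=4: 4 faults
Smallest f with faults ≤ 9 is 2.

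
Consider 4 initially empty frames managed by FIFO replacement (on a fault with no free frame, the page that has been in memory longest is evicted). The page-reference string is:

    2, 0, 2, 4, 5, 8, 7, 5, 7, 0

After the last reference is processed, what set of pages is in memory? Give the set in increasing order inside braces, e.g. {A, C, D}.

{0, 5, 7, 8}

2 -> miss, frames [2]
0 -> miss, frames [2, 0]
2 -> hit
4 -> miss, frames [2, 0, 4]
5 -> miss, frames [2, 0, 4, 5]
8 -> miss, evict 2, frames [0, 4, 5, 8]
7 -> miss, evict 0, frames [4, 5, 8, 7]
5 -> hit
7 -> hit
0 -> miss, evict 4, frames [5, 8, 7, 0]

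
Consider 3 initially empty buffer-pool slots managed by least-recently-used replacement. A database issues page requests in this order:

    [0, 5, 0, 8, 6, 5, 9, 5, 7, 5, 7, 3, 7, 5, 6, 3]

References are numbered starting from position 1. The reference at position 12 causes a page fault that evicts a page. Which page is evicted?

9

pos 1: 0: fault, frames (0)
pos 2: 5: fault, frames (0 5)
pos 3: 0: hit
pos 4: 8: fault, frames (5 0 8)
pos 5: 6: fault, evict 5, frames (0 8 6)
pos 6: 5: fault, evict 0, frames (8 6 5)
pos 7: 9: fault, evict 8, frames (6 5 9)
pos 8: 5: hit
pos 9: 7: fault, evict 6, frames (9 5 7)
pos 10: 5: hit
pos 11: 7: hit
pos 12: 3: fault, evict 9, frames (5 7 3)
At position 12, page 9 is evicted.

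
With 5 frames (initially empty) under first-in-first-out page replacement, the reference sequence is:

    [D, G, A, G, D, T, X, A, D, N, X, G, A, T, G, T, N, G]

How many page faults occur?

6

D: miss, frames {D}
G: miss, frames {D,G}
A: miss, frames {D,G,A}
G: hit
D: hit
T: miss, frames {D,G,A,T}
X: miss, frames {D,G,A,T,X}
A: hit
D: hit
N: miss, evict D, frames {G,A,T,X,N}
X: hit
G: hit
A: hit
T: hit
G: hit
T: hit
N: hit
G: hit
Page faults: 6.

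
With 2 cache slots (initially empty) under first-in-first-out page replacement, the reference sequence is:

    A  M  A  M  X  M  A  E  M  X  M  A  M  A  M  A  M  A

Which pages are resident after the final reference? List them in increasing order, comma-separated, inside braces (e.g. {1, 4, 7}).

A -> miss, frames {A}
M -> miss, frames {A,M}
A -> hit
M -> hit
X -> miss, evict A, frames {M,X}
M -> hit
A -> miss, evict M, frames {X,A}
E -> miss, evict X, frames {A,E}
M -> miss, evict A, frames {E,M}
X -> miss, evict E, frames {M,X}
M -> hit
A -> miss, evict M, frames {X,A}
M -> miss, evict X, frames {A,M}
A -> hit
M -> hit
A -> hit
M -> hit
A -> hit

{A, M}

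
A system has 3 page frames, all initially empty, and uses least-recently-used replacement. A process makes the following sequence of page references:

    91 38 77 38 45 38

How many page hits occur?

91 -> fault, frames {91}
38 -> fault, frames {91,38}
77 -> fault, frames {91,38,77}
38 -> hit
45 -> fault, evict 91, frames {77,38,45}
38 -> hit
Hits: 2.

2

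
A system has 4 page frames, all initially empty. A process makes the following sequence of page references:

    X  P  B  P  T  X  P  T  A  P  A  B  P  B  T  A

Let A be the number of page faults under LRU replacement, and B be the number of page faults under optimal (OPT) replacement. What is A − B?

Under LRU: F F F . F . . . F . . F . . . . → 6 faults.
Under OPT: F F F . F . . . F . . . . . . . → 5 faults.
A − B = 6 − 5 = 1.

1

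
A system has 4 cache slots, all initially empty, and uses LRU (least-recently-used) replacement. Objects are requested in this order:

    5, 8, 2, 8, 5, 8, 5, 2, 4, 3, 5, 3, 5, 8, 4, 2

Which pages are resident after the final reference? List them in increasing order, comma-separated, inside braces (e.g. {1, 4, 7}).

5 -> fault, frames {5}
8 -> fault, frames {5,8}
2 -> fault, frames {5,8,2}
8 -> hit
5 -> hit
8 -> hit
5 -> hit
2 -> hit
4 -> fault, frames {8,5,2,4}
3 -> fault, evict 8, frames {5,2,4,3}
5 -> hit
3 -> hit
5 -> hit
8 -> fault, evict 2, frames {4,3,5,8}
4 -> hit
2 -> fault, evict 3, frames {5,8,4,2}

{2, 4, 5, 8}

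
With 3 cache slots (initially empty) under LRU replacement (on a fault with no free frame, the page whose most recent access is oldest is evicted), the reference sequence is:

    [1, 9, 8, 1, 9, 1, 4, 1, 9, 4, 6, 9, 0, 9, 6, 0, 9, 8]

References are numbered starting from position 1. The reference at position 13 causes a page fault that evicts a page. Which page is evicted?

pos 1: 1 → fault, frames [1]
pos 2: 9 → fault, frames [1, 9]
pos 3: 8 → fault, frames [1, 9, 8]
pos 4: 1 → hit
pos 5: 9 → hit
pos 6: 1 → hit
pos 7: 4 → fault, evict 8, frames [9, 1, 4]
pos 8: 1 → hit
pos 9: 9 → hit
pos 10: 4 → hit
pos 11: 6 → fault, evict 1, frames [9, 4, 6]
pos 12: 9 → hit
pos 13: 0 → fault, evict 4, frames [6, 9, 0]
At position 13, page 4 is evicted.

4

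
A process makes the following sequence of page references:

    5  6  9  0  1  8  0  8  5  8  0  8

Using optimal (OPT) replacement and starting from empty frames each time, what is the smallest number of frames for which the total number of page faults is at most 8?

2

f=1: 12 faults
f=2: 8 faults
f=3: 6 faults
f=4: 6 faults
f=5: 6 faults
f=6: 6 faults
Smallest f with faults ≤ 8 is 2.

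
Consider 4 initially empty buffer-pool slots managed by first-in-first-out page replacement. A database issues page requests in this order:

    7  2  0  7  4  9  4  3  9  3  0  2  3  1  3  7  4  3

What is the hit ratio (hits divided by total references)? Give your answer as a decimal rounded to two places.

0.39

7 → fault, frames {7}
2 → fault, frames {7,2}
0 → fault, frames {7,2,0}
7 → hit
4 → fault, frames {7,2,0,4}
9 → fault, evict 7, frames {2,0,4,9}
4 → hit
3 → fault, evict 2, frames {0,4,9,3}
9 → hit
3 → hit
0 → hit
2 → fault, evict 0, frames {4,9,3,2}
3 → hit
1 → fault, evict 4, frames {9,3,2,1}
3 → hit
7 → fault, evict 9, frames {3,2,1,7}
4 → fault, evict 3, frames {2,1,7,4}
3 → fault, evict 2, frames {1,7,4,3}
Hits: 7 of 18 references → 7/18 = 0.3889.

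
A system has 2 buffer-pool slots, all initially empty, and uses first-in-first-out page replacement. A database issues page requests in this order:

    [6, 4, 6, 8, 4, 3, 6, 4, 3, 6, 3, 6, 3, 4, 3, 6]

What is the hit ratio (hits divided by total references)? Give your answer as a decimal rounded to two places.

6 → miss, frames (6)
4 → miss, frames (6 4)
6 → hit
8 → miss, evict 6, frames (4 8)
4 → hit
3 → miss, evict 4, frames (8 3)
6 → miss, evict 8, frames (3 6)
4 → miss, evict 3, frames (6 4)
3 → miss, evict 6, frames (4 3)
6 → miss, evict 4, frames (3 6)
3 → hit
6 → hit
3 → hit
4 → miss, evict 3, frames (6 4)
3 → miss, evict 6, frames (4 3)
6 → miss, evict 4, frames (3 6)
Hits: 5 of 16 references → 5/16 = 0.3125.

0.31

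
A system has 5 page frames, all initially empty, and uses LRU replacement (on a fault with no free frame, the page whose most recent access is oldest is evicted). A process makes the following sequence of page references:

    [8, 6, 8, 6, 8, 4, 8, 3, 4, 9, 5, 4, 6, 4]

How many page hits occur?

8: miss, frames (8)
6: miss, frames (8 6)
8: hit
6: hit
8: hit
4: miss, frames (6 8 4)
8: hit
3: miss, frames (6 4 8 3)
4: hit
9: miss, frames (6 8 3 4 9)
5: miss, evict 6, frames (8 3 4 9 5)
4: hit
6: miss, evict 8, frames (3 9 5 4 6)
4: hit
Hits: 7.

7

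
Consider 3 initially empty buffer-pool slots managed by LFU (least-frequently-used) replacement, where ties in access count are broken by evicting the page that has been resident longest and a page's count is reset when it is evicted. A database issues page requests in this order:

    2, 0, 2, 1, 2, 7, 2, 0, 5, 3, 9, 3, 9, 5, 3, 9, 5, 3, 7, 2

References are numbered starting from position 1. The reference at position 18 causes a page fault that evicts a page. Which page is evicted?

5

pos 1: 2: fault, frames (2)
pos 2: 0: fault, frames (2 0)
pos 3: 2: hit
pos 4: 1: fault, frames (2 0 1)
pos 5: 2: hit
pos 6: 7: fault, evict 0, frames (2 1 7)
pos 7: 2: hit
pos 8: 0: fault, evict 1, frames (2 7 0)
pos 9: 5: fault, evict 7, frames (2 0 5)
pos 10: 3: fault, evict 0, frames (2 5 3)
pos 11: 9: fault, evict 5, frames (2 3 9)
pos 12: 3: hit
pos 13: 9: hit
pos 14: 5: fault, evict 3, frames (2 9 5)
pos 15: 3: fault, evict 5, frames (2 9 3)
pos 16: 9: hit
pos 17: 5: fault, evict 3, frames (2 9 5)
pos 18: 3: fault, evict 5, frames (2 9 3)
At position 18, page 5 is evicted.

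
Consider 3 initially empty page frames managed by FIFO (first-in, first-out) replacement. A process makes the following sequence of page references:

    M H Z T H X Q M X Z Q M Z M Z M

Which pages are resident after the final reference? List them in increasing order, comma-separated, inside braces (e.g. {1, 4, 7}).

M → fault, frames (M)
H → fault, frames (M H)
Z → fault, frames (M H Z)
T → fault, evict M, frames (H Z T)
H → hit
X → fault, evict H, frames (Z T X)
Q → fault, evict Z, frames (T X Q)
M → fault, evict T, frames (X Q M)
X → hit
Z → fault, evict X, frames (Q M Z)
Q → hit
M → hit
Z → hit
M → hit
Z → hit
M → hit

{M, Q, Z}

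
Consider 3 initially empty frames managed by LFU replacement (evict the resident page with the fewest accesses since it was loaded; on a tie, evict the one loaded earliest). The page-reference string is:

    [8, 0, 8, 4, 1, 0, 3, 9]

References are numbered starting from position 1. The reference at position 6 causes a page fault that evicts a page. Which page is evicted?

pos 1: 8: fault, frames (8)
pos 2: 0: fault, frames (8 0)
pos 3: 8: hit
pos 4: 4: fault, frames (8 0 4)
pos 5: 1: fault, evict 0, frames (8 4 1)
pos 6: 0: fault, evict 4, frames (8 1 0)
At position 6, page 4 is evicted.

4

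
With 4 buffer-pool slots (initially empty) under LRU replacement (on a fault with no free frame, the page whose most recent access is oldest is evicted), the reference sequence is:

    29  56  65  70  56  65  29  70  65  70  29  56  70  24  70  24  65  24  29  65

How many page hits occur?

13

29 → miss, frames (29)
56 → miss, frames (29 56)
65 → miss, frames (29 56 65)
70 → miss, frames (29 56 65 70)
56 → hit
65 → hit
29 → hit
70 → hit
65 → hit
70 → hit
29 → hit
56 → hit
70 → hit
24 → miss, evict 65, frames (29 56 70 24)
70 → hit
24 → hit
65 → miss, evict 29, frames (56 70 24 65)
24 → hit
29 → miss, evict 56, frames (70 65 24 29)
65 → hit
Hits: 13.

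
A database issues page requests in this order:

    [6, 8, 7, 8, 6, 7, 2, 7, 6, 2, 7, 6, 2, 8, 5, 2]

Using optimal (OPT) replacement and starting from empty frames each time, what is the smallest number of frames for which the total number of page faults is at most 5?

4

f=1: 16 faults
f=2: 10 faults
f=3: 6 faults
f=4: 5 faults
f=5: 5 faults
Smallest f with faults ≤ 5 is 4.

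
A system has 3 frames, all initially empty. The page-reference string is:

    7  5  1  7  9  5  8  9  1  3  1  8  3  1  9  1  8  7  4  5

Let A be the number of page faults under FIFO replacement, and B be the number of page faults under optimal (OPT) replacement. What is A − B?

2

Under FIFO: F F F . F . F . . F F . . . F . F F F F → 12 faults.
Under OPT: F F F . F . F . . F . . . . F . . F F F → 10 faults.
A − B = 12 − 10 = 2.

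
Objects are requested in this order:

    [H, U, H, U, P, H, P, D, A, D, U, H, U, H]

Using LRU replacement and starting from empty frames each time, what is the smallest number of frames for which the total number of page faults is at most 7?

f=1: 14 faults
f=2: 8 faults
f=3: 7 faults
f=4: 7 faults
f=5: 5 faults
Smallest f with faults ≤ 7 is 3.

3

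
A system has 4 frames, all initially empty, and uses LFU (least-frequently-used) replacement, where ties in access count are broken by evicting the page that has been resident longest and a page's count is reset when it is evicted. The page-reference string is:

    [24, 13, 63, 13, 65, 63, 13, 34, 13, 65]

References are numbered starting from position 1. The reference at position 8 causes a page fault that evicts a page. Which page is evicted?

24

pos 1: 24: fault, frames (24)
pos 2: 13: fault, frames (24 13)
pos 3: 63: fault, frames (24 13 63)
pos 4: 13: hit
pos 5: 65: fault, frames (24 13 63 65)
pos 6: 63: hit
pos 7: 13: hit
pos 8: 34: fault, evict 24, frames (13 63 65 34)
At position 8, page 24 is evicted.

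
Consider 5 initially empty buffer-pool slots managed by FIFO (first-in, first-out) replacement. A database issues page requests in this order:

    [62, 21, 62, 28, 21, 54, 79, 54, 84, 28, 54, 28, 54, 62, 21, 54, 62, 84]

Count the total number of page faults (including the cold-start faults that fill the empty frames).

62: miss, frames [62]
21: miss, frames [62, 21]
62: hit
28: miss, frames [62, 21, 28]
21: hit
54: miss, frames [62, 21, 28, 54]
79: miss, frames [62, 21, 28, 54, 79]
54: hit
84: miss, evict 62, frames [21, 28, 54, 79, 84]
28: hit
54: hit
28: hit
54: hit
62: miss, evict 21, frames [28, 54, 79, 84, 62]
21: miss, evict 28, frames [54, 79, 84, 62, 21]
54: hit
62: hit
84: hit
Page faults: 8.

8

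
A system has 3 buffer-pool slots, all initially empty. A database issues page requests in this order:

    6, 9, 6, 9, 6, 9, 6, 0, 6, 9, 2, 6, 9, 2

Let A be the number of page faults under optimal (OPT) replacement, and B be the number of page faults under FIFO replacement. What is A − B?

-2

Under OPT: F F . . . . . F . . F . . . → 4 faults.
Under FIFO: F F . . . . . F . . F F F . → 6 faults.
A − B = 4 − 6 = -2.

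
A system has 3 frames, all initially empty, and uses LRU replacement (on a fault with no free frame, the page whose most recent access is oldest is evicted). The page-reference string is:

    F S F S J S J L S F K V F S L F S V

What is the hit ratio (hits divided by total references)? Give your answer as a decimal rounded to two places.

0.44

F → miss, frames (F)
S → miss, frames (F S)
F → hit
S → hit
J → miss, frames (F S J)
S → hit
J → hit
L → miss, evict F, frames (S J L)
S → hit
F → miss, evict J, frames (L S F)
K → miss, evict L, frames (S F K)
V → miss, evict S, frames (F K V)
F → hit
S → miss, evict K, frames (V F S)
L → miss, evict V, frames (F S L)
F → hit
S → hit
V → miss, evict L, frames (F S V)
Hits: 8 of 18 references → 8/18 = 0.4444.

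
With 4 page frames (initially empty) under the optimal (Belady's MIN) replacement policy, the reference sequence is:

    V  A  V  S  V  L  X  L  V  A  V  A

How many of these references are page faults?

V: miss, frames {V}
A: miss, frames {V,A}
V: hit
S: miss, frames {V,A,S}
V: hit
L: miss, frames {V,A,S,L}
X: miss, evict S, frames {V,A,L,X}
L: hit
V: hit
A: hit
V: hit
A: hit
Page faults: 5.

5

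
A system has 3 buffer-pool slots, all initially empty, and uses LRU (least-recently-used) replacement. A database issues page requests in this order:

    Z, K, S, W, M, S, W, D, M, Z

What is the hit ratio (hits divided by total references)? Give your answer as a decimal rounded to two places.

Z: miss, frames [Z]
K: miss, frames [Z, K]
S: miss, frames [Z, K, S]
W: miss, evict Z, frames [K, S, W]
M: miss, evict K, frames [S, W, M]
S: hit
W: hit
D: miss, evict M, frames [S, W, D]
M: miss, evict S, frames [W, D, M]
Z: miss, evict W, frames [D, M, Z]
Hits: 2 of 10 references → 2/10 = 0.2000.

0.20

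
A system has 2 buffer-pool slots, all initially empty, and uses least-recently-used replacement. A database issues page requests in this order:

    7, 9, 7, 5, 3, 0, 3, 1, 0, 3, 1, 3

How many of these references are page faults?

7: miss, frames [7]
9: miss, frames [7, 9]
7: hit
5: miss, evict 9, frames [7, 5]
3: miss, evict 7, frames [5, 3]
0: miss, evict 5, frames [3, 0]
3: hit
1: miss, evict 0, frames [3, 1]
0: miss, evict 3, frames [1, 0]
3: miss, evict 1, frames [0, 3]
1: miss, evict 0, frames [3, 1]
3: hit
Page faults: 9.

9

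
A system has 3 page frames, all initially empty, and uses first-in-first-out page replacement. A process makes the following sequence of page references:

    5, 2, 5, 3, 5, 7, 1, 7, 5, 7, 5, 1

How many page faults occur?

6

5 → miss, frames {5}
2 → miss, frames {5,2}
5 → hit
3 → miss, frames {5,2,3}
5 → hit
7 → miss, evict 5, frames {2,3,7}
1 → miss, evict 2, frames {3,7,1}
7 → hit
5 → miss, evict 3, frames {7,1,5}
7 → hit
5 → hit
1 → hit
Page faults: 6.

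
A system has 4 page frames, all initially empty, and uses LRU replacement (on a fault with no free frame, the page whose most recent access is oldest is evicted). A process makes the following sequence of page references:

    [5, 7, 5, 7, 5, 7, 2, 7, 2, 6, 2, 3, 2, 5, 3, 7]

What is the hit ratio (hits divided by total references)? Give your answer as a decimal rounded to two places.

5: fault, frames (5)
7: fault, frames (5 7)
5: hit
7: hit
5: hit
7: hit
2: fault, frames (5 7 2)
7: hit
2: hit
6: fault, frames (5 7 2 6)
2: hit
3: fault, evict 5, frames (7 6 2 3)
2: hit
5: fault, evict 7, frames (6 3 2 5)
3: hit
7: fault, evict 6, frames (2 5 3 7)
Hits: 9 of 16 references → 9/16 = 0.5625.

0.56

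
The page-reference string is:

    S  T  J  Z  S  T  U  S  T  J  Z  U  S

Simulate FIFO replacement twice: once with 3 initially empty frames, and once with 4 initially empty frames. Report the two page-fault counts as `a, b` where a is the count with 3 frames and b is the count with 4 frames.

10, 11

3 frames: F F F F F F F . . F F . F → 10 faults.
4 frames: F F F F . . F F F F F F F → 11 faults.
11 > 10: adding a frame increased faults — Belady's anomaly.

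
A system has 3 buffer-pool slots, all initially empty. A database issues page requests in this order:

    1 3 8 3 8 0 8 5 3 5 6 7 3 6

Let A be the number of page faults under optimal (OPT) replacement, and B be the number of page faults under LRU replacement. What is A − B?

Under OPT: F F F . . F . F . . F F . . → 7 faults.
Under LRU: F F F . . F . F F . F F F . → 9 faults.
A − B = 7 − 9 = -2.

-2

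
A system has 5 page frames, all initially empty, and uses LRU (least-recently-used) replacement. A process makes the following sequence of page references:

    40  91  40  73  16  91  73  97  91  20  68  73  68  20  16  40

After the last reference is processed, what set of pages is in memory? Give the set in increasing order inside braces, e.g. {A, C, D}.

{16, 20, 40, 68, 73}

40 → fault, frames {40}
91 → fault, frames {40,91}
40 → hit
73 → fault, frames {91,40,73}
16 → fault, frames {91,40,73,16}
91 → hit
73 → hit
97 → fault, frames {40,16,91,73,97}
91 → hit
20 → fault, evict 40, frames {16,73,97,91,20}
68 → fault, evict 16, frames {73,97,91,20,68}
73 → hit
68 → hit
20 → hit
16 → fault, evict 97, frames {91,73,68,20,16}
40 → fault, evict 91, frames {73,68,20,16,40}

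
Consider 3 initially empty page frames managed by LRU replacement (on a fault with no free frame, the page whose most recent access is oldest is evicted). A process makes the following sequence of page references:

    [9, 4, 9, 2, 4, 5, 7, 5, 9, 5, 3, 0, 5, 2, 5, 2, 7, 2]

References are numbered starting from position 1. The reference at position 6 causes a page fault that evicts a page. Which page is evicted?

9

pos 1: 9 → fault, frames [9]
pos 2: 4 → fault, frames [9, 4]
pos 3: 9 → hit
pos 4: 2 → fault, frames [4, 9, 2]
pos 5: 4 → hit
pos 6: 5 → fault, evict 9, frames [2, 4, 5]
At position 6, page 9 is evicted.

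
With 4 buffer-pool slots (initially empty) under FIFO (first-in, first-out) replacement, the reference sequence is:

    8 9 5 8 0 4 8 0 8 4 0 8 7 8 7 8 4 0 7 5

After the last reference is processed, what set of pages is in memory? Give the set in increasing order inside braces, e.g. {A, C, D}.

8 -> fault, frames [8]
9 -> fault, frames [8, 9]
5 -> fault, frames [8, 9, 5]
8 -> hit
0 -> fault, frames [8, 9, 5, 0]
4 -> fault, evict 8, frames [9, 5, 0, 4]
8 -> fault, evict 9, frames [5, 0, 4, 8]
0 -> hit
8 -> hit
4 -> hit
0 -> hit
8 -> hit
7 -> fault, evict 5, frames [0, 4, 8, 7]
8 -> hit
7 -> hit
8 -> hit
4 -> hit
0 -> hit
7 -> hit
5 -> fault, evict 0, frames [4, 8, 7, 5]

{4, 5, 7, 8}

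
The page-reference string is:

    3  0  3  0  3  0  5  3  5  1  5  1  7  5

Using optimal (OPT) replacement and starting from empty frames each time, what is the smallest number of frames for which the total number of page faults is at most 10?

2

f=1: 14 faults
f=2: 5 faults
f=3: 5 faults
f=4: 5 faults
f=5: 5 faults
Smallest f with faults ≤ 10 is 2.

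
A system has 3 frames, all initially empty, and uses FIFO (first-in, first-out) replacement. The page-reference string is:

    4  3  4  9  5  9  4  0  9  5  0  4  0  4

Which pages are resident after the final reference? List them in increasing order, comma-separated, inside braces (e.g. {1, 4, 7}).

{0, 4, 5}

4 -> miss, frames (4)
3 -> miss, frames (4 3)
4 -> hit
9 -> miss, frames (4 3 9)
5 -> miss, evict 4, frames (3 9 5)
9 -> hit
4 -> miss, evict 3, frames (9 5 4)
0 -> miss, evict 9, frames (5 4 0)
9 -> miss, evict 5, frames (4 0 9)
5 -> miss, evict 4, frames (0 9 5)
0 -> hit
4 -> miss, evict 0, frames (9 5 4)
0 -> miss, evict 9, frames (5 4 0)
4 -> hit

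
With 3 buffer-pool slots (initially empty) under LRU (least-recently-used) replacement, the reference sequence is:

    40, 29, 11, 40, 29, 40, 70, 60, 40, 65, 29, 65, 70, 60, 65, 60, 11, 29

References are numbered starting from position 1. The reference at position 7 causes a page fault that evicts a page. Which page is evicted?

11

pos 1: 40: fault, frames {40}
pos 2: 29: fault, frames {40,29}
pos 3: 11: fault, frames {40,29,11}
pos 4: 40: hit
pos 5: 29: hit
pos 6: 40: hit
pos 7: 70: fault, evict 11, frames {29,40,70}
At position 7, page 11 is evicted.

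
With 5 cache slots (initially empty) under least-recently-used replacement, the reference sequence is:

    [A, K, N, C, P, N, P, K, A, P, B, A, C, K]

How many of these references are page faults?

7

A -> fault, frames (A)
K -> fault, frames (A K)
N -> fault, frames (A K N)
C -> fault, frames (A K N C)
P -> fault, frames (A K N C P)
N -> hit
P -> hit
K -> hit
A -> hit
P -> hit
B -> fault, evict C, frames (N K A P B)
A -> hit
C -> fault, evict N, frames (K P B A C)
K -> hit
Page faults: 7.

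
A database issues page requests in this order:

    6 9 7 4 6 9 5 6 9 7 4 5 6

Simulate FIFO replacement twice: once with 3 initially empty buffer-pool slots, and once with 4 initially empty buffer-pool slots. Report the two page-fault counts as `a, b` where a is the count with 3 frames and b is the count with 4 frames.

3 frames: F F F F F F F . . F F . F → 10 faults.
4 frames: F F F F . . F F F F F F F → 11 faults.
11 > 10: adding a frame increased faults — Belady's anomaly.

10, 11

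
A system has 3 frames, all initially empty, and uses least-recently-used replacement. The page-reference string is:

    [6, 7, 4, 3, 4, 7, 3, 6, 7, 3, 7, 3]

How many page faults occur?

5

6 -> fault, frames (6)
7 -> fault, frames (6 7)
4 -> fault, frames (6 7 4)
3 -> fault, evict 6, frames (7 4 3)
4 -> hit
7 -> hit
3 -> hit
6 -> fault, evict 4, frames (7 3 6)
7 -> hit
3 -> hit
7 -> hit
3 -> hit
Page faults: 5.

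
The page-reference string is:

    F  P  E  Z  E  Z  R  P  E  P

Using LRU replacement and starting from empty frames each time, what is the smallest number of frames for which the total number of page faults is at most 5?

4

f=1: 10 faults
f=2: 7 faults
f=3: 7 faults
f=4: 5 faults
f=5: 5 faults
Smallest f with faults ≤ 5 is 4.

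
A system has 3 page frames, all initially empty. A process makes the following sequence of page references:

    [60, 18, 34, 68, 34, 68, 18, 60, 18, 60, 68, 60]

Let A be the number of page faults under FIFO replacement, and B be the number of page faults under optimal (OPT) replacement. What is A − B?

1

Under FIFO: F F F F . . . F F . . . → 6 faults.
Under OPT: F F F F . . . F . . . . → 5 faults.
A − B = 6 − 5 = 1.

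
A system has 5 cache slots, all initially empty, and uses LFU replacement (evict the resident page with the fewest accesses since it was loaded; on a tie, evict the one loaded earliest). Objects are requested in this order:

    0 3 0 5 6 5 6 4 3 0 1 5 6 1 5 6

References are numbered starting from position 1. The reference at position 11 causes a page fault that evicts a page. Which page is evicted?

pos 1: 0: fault, frames [0]
pos 2: 3: fault, frames [0, 3]
pos 3: 0: hit
pos 4: 5: fault, frames [0, 3, 5]
pos 5: 6: fault, frames [0, 3, 5, 6]
pos 6: 5: hit
pos 7: 6: hit
pos 8: 4: fault, frames [0, 3, 5, 6, 4]
pos 9: 3: hit
pos 10: 0: hit
pos 11: 1: fault, evict 4, frames [0, 3, 5, 6, 1]
At position 11, page 4 is evicted.

4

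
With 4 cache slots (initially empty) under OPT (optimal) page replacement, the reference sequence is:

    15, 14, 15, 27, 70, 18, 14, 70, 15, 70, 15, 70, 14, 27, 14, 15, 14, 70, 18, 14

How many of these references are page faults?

7

15 → fault, frames (15)
14 → fault, frames (15 14)
15 → hit
27 → fault, frames (15 14 27)
70 → fault, frames (15 14 27 70)
18 → fault, evict 27, frames (15 14 70 18)
14 → hit
70 → hit
15 → hit
70 → hit
15 → hit
70 → hit
14 → hit
27 → fault, evict 18, frames (15 14 70 27)
14 → hit
15 → hit
14 → hit
70 → hit
18 → fault, evict 27, frames (15 14 70 18)
14 → hit
Page faults: 7.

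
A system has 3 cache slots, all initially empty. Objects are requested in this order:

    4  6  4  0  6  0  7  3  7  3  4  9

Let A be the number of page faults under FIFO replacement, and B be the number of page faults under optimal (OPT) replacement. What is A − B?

1

Under FIFO: F F . F . . F F . . F F → 7 faults.
Under OPT: F F . F . . F F . . . F → 6 faults.
A − B = 7 − 6 = 1.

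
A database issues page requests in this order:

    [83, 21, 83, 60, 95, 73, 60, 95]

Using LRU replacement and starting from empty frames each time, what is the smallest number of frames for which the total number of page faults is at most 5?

f=1: 8 faults
f=2: 7 faults
f=3: 5 faults
f=4: 5 faults
f=5: 5 faults
Smallest f with faults ≤ 5 is 3.

3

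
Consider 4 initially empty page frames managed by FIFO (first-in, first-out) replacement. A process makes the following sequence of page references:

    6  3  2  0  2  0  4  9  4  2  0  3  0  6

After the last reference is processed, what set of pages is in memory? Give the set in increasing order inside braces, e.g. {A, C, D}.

{3, 4, 6, 9}

6 -> miss, frames [6]
3 -> miss, frames [6, 3]
2 -> miss, frames [6, 3, 2]
0 -> miss, frames [6, 3, 2, 0]
2 -> hit
0 -> hit
4 -> miss, evict 6, frames [3, 2, 0, 4]
9 -> miss, evict 3, frames [2, 0, 4, 9]
4 -> hit
2 -> hit
0 -> hit
3 -> miss, evict 2, frames [0, 4, 9, 3]
0 -> hit
6 -> miss, evict 0, frames [4, 9, 3, 6]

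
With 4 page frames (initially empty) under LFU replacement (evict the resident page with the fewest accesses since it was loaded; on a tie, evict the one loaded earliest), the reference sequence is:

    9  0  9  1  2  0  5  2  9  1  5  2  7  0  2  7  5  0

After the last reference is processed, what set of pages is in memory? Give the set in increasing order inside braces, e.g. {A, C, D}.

9: miss, frames {9}
0: miss, frames {9,0}
9: hit
1: miss, frames {9,0,1}
2: miss, frames {9,0,1,2}
0: hit
5: miss, evict 1, frames {9,0,2,5}
2: hit
9: hit
1: miss, evict 5, frames {9,0,2,1}
5: miss, evict 1, frames {9,0,2,5}
2: hit
7: miss, evict 5, frames {9,0,2,7}
0: hit
2: hit
7: hit
5: miss, evict 7, frames {9,0,2,5}
0: hit

{0, 2, 5, 9}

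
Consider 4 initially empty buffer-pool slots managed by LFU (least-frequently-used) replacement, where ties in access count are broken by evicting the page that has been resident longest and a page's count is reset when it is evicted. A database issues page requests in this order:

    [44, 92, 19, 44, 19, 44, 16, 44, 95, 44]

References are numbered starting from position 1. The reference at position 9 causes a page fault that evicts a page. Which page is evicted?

pos 1: 44: miss, frames (44)
pos 2: 92: miss, frames (44 92)
pos 3: 19: miss, frames (44 92 19)
pos 4: 44: hit
pos 5: 19: hit
pos 6: 44: hit
pos 7: 16: miss, frames (44 92 19 16)
pos 8: 44: hit
pos 9: 95: miss, evict 92, frames (44 19 16 95)
At position 9, page 92 is evicted.

92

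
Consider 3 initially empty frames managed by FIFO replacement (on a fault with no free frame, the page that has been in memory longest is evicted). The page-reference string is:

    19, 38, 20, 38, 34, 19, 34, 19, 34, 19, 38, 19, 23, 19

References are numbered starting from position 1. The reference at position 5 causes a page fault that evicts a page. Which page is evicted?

pos 1: 19: miss, frames (19)
pos 2: 38: miss, frames (19 38)
pos 3: 20: miss, frames (19 38 20)
pos 4: 38: hit
pos 5: 34: miss, evict 19, frames (38 20 34)
At position 5, page 19 is evicted.

19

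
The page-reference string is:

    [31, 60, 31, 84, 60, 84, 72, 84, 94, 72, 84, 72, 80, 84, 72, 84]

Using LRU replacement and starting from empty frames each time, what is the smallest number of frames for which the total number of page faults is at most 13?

2

f=1: 16 faults
f=2: 11 faults
f=3: 6 faults
f=4: 6 faults
f=5: 6 faults
f=6: 6 faults
Smallest f with faults ≤ 13 is 2.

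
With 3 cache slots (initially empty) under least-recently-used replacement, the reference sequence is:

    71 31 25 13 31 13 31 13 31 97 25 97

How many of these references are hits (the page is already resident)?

71: fault, frames (71)
31: fault, frames (71 31)
25: fault, frames (71 31 25)
13: fault, evict 71, frames (31 25 13)
31: hit
13: hit
31: hit
13: hit
31: hit
97: fault, evict 25, frames (13 31 97)
25: fault, evict 13, frames (31 97 25)
97: hit
Hits: 6.

6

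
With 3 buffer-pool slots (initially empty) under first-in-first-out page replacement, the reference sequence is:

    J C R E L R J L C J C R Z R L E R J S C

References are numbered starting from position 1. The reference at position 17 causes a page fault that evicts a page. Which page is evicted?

Z

pos 1: J -> fault, frames (J)
pos 2: C -> fault, frames (J C)
pos 3: R -> fault, frames (J C R)
pos 4: E -> fault, evict J, frames (C R E)
pos 5: L -> fault, evict C, frames (R E L)
pos 6: R -> hit
pos 7: J -> fault, evict R, frames (E L J)
pos 8: L -> hit
pos 9: C -> fault, evict E, frames (L J C)
pos 10: J -> hit
pos 11: C -> hit
pos 12: R -> fault, evict L, frames (J C R)
pos 13: Z -> fault, evict J, frames (C R Z)
pos 14: R -> hit
pos 15: L -> fault, evict C, frames (R Z L)
pos 16: E -> fault, evict R, frames (Z L E)
pos 17: R -> fault, evict Z, frames (L E R)
At position 17, page Z is evicted.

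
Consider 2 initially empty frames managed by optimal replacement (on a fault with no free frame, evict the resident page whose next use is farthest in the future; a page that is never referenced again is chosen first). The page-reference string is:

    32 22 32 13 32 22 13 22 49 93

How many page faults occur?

6

32 -> miss, frames {32}
22 -> miss, frames {32,22}
32 -> hit
13 -> miss, evict 22, frames {32,13}
32 -> hit
22 -> miss, evict 32, frames {13,22}
13 -> hit
22 -> hit
49 -> miss, evict 22, frames {13,49}
93 -> miss, evict 49, frames {13,93}
Page faults: 6.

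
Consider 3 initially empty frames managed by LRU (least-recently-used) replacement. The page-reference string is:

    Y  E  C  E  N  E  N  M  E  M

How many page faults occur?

5

Y → miss, frames {Y}
E → miss, frames {Y,E}
C → miss, frames {Y,E,C}
E → hit
N → miss, evict Y, frames {C,E,N}
E → hit
N → hit
M → miss, evict C, frames {E,N,M}
E → hit
M → hit
Page faults: 5.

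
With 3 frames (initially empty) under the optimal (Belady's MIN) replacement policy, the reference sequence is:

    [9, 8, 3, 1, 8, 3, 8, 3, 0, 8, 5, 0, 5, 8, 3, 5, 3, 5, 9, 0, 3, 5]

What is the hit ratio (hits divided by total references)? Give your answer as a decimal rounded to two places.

0.59

9: fault, frames (9)
8: fault, frames (9 8)
3: fault, frames (9 8 3)
1: fault, evict 9, frames (8 3 1)
8: hit
3: hit
8: hit
3: hit
0: fault, evict 1, frames (8 3 0)
8: hit
5: fault, evict 3, frames (8 0 5)
0: hit
5: hit
8: hit
3: fault, evict 8, frames (0 5 3)
5: hit
3: hit
5: hit
9: fault, evict 5, frames (0 3 9)
0: hit
3: hit
5: fault, evict 9, frames (0 3 5)
Hits: 13 of 22 references → 13/22 = 0.5909.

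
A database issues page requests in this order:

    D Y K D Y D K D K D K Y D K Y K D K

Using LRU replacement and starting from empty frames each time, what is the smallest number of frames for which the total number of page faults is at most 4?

f=1: 18 faults
f=2: 11 faults
f=3: 3 faults
Smallest f with faults ≤ 4 is 3.

3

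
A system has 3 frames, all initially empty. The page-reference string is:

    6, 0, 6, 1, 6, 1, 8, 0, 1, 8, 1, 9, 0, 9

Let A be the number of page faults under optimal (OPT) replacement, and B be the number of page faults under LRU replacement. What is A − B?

-2

Under OPT: F F . F . . F . . . . F . . → 5 faults.
Under LRU: F F . F . . F F . . . F F . → 7 faults.
A − B = 5 − 7 = -2.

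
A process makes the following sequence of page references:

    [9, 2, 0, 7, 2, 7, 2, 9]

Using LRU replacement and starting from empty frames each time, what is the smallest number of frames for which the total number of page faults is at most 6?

2

f=1: 8 faults
f=2: 6 faults
f=3: 5 faults
f=4: 4 faults
Smallest f with faults ≤ 6 is 2.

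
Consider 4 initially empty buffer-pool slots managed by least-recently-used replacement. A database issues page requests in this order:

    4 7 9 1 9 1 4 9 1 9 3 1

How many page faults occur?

4 -> miss, frames [4]
7 -> miss, frames [4, 7]
9 -> miss, frames [4, 7, 9]
1 -> miss, frames [4, 7, 9, 1]
9 -> hit
1 -> hit
4 -> hit
9 -> hit
1 -> hit
9 -> hit
3 -> miss, evict 7, frames [4, 1, 9, 3]
1 -> hit
Page faults: 5.

5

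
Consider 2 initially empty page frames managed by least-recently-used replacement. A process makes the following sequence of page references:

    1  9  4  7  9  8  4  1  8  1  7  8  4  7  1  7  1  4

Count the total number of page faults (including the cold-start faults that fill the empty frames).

15

1: miss, frames (1)
9: miss, frames (1 9)
4: miss, evict 1, frames (9 4)
7: miss, evict 9, frames (4 7)
9: miss, evict 4, frames (7 9)
8: miss, evict 7, frames (9 8)
4: miss, evict 9, frames (8 4)
1: miss, evict 8, frames (4 1)
8: miss, evict 4, frames (1 8)
1: hit
7: miss, evict 8, frames (1 7)
8: miss, evict 1, frames (7 8)
4: miss, evict 7, frames (8 4)
7: miss, evict 8, frames (4 7)
1: miss, evict 4, frames (7 1)
7: hit
1: hit
4: miss, evict 7, frames (1 4)
Page faults: 15.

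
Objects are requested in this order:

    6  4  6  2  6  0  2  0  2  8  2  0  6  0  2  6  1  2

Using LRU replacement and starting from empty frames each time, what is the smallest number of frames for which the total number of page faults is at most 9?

f=1: 18 faults
f=2: 12 faults
f=3: 7 faults
f=4: 6 faults
f=5: 6 faults
f=6: 6 faults
Smallest f with faults ≤ 9 is 3.

3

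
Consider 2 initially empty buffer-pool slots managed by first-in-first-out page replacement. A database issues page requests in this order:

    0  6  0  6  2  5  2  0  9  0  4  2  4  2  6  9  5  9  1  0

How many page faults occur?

13

0 -> fault, frames (0)
6 -> fault, frames (0 6)
0 -> hit
6 -> hit
2 -> fault, evict 0, frames (6 2)
5 -> fault, evict 6, frames (2 5)
2 -> hit
0 -> fault, evict 2, frames (5 0)
9 -> fault, evict 5, frames (0 9)
0 -> hit
4 -> fault, evict 0, frames (9 4)
2 -> fault, evict 9, frames (4 2)
4 -> hit
2 -> hit
6 -> fault, evict 4, frames (2 6)
9 -> fault, evict 2, frames (6 9)
5 -> fault, evict 6, frames (9 5)
9 -> hit
1 -> fault, evict 9, frames (5 1)
0 -> fault, evict 5, frames (1 0)
Page faults: 13.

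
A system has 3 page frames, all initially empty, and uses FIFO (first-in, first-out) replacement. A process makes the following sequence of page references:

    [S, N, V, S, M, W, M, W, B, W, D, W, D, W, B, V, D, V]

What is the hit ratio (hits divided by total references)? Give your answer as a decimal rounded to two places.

S → miss, frames [S]
N → miss, frames [S, N]
V → miss, frames [S, N, V]
S → hit
M → miss, evict S, frames [N, V, M]
W → miss, evict N, frames [V, M, W]
M → hit
W → hit
B → miss, evict V, frames [M, W, B]
W → hit
D → miss, evict M, frames [W, B, D]
W → hit
D → hit
W → hit
B → hit
V → miss, evict W, frames [B, D, V]
D → hit
V → hit
Hits: 10 of 18 references → 10/18 = 0.5556.

0.56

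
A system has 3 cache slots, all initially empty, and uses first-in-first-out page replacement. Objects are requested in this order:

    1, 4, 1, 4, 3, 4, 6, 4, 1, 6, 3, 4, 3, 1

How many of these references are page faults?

7

1 -> miss, frames (1)
4 -> miss, frames (1 4)
1 -> hit
4 -> hit
3 -> miss, frames (1 4 3)
4 -> hit
6 -> miss, evict 1, frames (4 3 6)
4 -> hit
1 -> miss, evict 4, frames (3 6 1)
6 -> hit
3 -> hit
4 -> miss, evict 3, frames (6 1 4)
3 -> miss, evict 6, frames (1 4 3)
1 -> hit
Page faults: 7.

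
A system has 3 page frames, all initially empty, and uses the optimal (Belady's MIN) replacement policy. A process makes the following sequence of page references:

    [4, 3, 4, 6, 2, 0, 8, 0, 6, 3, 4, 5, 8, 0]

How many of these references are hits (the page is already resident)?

4: miss, frames {4}
3: miss, frames {4,3}
4: hit
6: miss, frames {4,3,6}
2: miss, evict 4, frames {3,6,2}
0: miss, evict 2, frames {3,6,0}
8: miss, evict 3, frames {6,0,8}
0: hit
6: hit
3: miss, evict 6, frames {0,8,3}
4: miss, evict 3, frames {0,8,4}
5: miss, evict 4, frames {0,8,5}
8: hit
0: hit
Hits: 5.

5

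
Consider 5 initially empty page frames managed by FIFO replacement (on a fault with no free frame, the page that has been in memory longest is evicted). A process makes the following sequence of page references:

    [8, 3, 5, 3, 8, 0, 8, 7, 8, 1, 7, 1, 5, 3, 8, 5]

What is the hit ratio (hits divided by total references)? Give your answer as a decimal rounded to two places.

8: miss, frames {8}
3: miss, frames {8,3}
5: miss, frames {8,3,5}
3: hit
8: hit
0: miss, frames {8,3,5,0}
8: hit
7: miss, frames {8,3,5,0,7}
8: hit
1: miss, evict 8, frames {3,5,0,7,1}
7: hit
1: hit
5: hit
3: hit
8: miss, evict 3, frames {5,0,7,1,8}
5: hit
Hits: 9 of 16 references → 9/16 = 0.5625.

0.56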